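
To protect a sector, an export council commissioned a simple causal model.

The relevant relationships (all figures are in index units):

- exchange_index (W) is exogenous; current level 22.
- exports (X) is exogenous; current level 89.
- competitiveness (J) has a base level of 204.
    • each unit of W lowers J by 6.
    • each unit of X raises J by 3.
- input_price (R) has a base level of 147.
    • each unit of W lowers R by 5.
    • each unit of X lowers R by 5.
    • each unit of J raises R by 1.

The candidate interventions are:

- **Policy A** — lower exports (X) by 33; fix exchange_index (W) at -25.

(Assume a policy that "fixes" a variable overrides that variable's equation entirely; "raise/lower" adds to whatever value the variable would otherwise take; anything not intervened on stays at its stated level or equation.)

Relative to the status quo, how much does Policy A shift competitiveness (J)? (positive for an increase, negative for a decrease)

Baseline:
  W = 22
  X = 89
  J = 204 − 6·22 + 3·89 = 339
Policy A (X − 33, W := -25):
  W = -25
  X = 89 − 33 = 56
  J = 204 − 6·(-25) + 3·56 = 522
Change in J: 522 − 339 = 183

183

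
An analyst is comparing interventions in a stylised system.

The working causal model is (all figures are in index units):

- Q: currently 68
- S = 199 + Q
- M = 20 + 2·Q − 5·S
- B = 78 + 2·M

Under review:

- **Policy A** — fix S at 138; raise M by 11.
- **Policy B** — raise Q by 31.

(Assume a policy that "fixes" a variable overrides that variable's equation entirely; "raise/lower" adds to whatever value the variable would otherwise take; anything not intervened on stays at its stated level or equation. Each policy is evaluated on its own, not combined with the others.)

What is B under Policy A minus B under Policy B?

Policy A (S := 138, M + 11):
  Q = 68
  S = 138
  M = 20 + 2·68 − 5·138 (+11 from intervention) = -523
  B = 78 + 2·(-523) = -968
Policy B (Q + 31):
  Q = 68 + 31 = 99
  S = 199 + 99 = 298
  M = 20 + 2·99 − 5·298 = -1272
  B = 78 + 2·(-1272) = -2466
B: -968 − (-2466) = 1498

1498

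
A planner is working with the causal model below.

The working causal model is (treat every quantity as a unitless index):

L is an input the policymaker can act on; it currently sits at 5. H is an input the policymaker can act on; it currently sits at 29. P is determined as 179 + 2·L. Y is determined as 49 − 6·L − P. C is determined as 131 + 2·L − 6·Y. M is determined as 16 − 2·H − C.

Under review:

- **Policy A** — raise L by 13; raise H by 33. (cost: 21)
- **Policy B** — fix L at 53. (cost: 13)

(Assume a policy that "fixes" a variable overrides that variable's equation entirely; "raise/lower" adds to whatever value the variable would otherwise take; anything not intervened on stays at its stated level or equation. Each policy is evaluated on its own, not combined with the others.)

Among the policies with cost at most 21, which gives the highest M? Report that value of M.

-1919

Policy A (L + 13, H + 33):
  L = 5 + 13 = 18
  H = 29 + 33 = 62
  P = 179 + 2·18 = 215
  Y = 49 − 6·18 − 215 = -274
  C = 131 + 2·18 − 6·(-274) = 1811
  M = 16 − 2·62 − 1811 = -1919
Policy B (L := 53):
  L = 53
  H = 29
  P = 179 + 2·53 = 285
  Y = 49 − 6·53 − 285 = -554
  C = 131 + 2·53 − 6·(-554) = 3561
  M = 16 − 2·29 − 3561 = -3603
Comparing — Policy A: M=-1919, Policy B: M=-3603. Highest is -1919 (Policy A).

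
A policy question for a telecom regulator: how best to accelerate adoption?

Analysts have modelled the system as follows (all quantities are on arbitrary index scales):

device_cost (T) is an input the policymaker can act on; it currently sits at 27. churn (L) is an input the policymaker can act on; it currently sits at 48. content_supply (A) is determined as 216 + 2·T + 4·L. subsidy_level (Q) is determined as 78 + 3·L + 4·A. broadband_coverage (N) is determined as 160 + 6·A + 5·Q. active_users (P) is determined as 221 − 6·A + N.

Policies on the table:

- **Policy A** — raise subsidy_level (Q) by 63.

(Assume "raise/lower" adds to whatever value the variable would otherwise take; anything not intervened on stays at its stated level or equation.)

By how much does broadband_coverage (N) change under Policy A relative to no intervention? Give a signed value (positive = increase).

315

Baseline:
  T = 27
  L = 48
  A = 216 + 2·27 + 4·48 = 462
  Q = 78 + 3·48 + 4·462 = 2070
  N = 160 + 6·462 + 5·2070 = 13282
Policy A (Q + 63):
  T = 27
  L = 48
  A = 216 + 2·27 + 4·48 = 462
  Q = 78 + 3·48 + 4·462 (+63 from intervention) = 2133
  N = 160 + 6·462 + 5·2133 = 13597
Change in N: 13597 − 13282 = 315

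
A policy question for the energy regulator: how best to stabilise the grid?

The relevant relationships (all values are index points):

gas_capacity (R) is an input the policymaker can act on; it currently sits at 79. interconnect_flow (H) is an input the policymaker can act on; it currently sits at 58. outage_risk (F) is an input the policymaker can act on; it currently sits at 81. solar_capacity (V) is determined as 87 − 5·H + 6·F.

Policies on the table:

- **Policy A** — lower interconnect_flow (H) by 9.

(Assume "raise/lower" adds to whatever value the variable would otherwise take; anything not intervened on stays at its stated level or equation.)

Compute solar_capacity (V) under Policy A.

328

Policy A (H − 9):
  H = 58 − 9 = 49
  F = 81
  V = 87 − 5·49 + 6·81 = 328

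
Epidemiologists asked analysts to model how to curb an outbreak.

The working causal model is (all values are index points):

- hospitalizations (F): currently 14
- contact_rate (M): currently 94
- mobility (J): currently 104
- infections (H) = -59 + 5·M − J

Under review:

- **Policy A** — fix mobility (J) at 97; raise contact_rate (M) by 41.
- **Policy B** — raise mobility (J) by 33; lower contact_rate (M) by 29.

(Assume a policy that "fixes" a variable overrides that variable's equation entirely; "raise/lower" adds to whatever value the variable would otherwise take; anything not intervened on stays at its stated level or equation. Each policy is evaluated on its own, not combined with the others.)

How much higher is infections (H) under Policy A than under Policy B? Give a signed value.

390

Policy A (J := 97, M + 41):
  M = 94 + 41 = 135
  J = 97
  H = -59 + 5·135 − 97 = 519
Policy B (J + 33, M − 29):
  M = 94 − 29 = 65
  J = 104 + 33 = 137
  H = -59 + 5·65 − 137 = 129
H: 519 − 129 = 390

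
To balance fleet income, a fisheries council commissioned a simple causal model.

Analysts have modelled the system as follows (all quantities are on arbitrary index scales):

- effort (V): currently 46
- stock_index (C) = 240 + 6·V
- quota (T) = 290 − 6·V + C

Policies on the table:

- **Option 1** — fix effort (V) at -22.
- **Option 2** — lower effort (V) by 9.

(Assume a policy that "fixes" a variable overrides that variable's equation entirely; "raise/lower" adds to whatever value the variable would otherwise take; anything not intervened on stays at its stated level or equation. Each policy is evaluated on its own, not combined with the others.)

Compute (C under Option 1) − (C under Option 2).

-354

Option 1 (V := -22):
  V = -22
  C = 240 + 6·(-22) = 108
Option 2 (V − 9):
  V = 46 − 9 = 37
  C = 240 + 6·37 = 462
C: 108 − 462 = -354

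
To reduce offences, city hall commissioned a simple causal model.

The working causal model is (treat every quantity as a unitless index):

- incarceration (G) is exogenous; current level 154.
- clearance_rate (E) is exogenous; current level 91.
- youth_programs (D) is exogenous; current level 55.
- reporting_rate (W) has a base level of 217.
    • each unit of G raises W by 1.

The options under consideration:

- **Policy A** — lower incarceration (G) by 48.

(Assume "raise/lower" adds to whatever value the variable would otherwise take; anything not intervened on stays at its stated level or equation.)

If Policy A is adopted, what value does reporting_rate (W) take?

Policy A (G − 48):
  G = 154 − 48 = 106
  W = 217 + 106 = 323

323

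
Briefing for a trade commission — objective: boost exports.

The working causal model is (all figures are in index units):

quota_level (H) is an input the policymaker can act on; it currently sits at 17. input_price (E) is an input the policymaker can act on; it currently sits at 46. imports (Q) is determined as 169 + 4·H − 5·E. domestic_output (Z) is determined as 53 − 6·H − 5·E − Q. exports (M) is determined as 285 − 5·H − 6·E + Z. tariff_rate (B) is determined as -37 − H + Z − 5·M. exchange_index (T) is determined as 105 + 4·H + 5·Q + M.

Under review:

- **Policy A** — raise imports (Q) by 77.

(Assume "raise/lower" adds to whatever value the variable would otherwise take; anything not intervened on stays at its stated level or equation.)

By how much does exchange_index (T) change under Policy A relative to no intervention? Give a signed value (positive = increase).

Baseline:
  H = 17
  E = 46
  Q = 169 + 4·17 − 5·46 = 7
  Z = 53 − 6·17 − 5·46 − 7 = -286
  M = 285 − 5·17 − 6·46 + (-286) = -362
  T = 105 + 4·17 + 5·7 + (-362) = -154
Policy A (Q + 77):
  H = 17
  E = 46
  Q = 169 + 4·17 − 5·46 (+77 from intervention) = 84
  Z = 53 − 6·17 − 5·46 − 84 = -363
  M = 285 − 5·17 − 6·46 + (-363) = -439
  T = 105 + 4·17 + 5·84 + (-439) = 154
Change in T: 154 − (-154) = 308

308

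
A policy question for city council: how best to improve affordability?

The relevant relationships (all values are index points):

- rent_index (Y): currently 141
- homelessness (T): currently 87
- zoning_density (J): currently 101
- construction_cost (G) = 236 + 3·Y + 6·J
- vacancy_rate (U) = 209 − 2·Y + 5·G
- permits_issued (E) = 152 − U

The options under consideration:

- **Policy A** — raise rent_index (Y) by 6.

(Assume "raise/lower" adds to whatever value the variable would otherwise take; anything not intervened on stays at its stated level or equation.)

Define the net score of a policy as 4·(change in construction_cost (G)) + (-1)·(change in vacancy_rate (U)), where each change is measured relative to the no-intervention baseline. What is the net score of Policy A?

-6

Baseline:
  Y = 141
  J = 101
  G = 236 + 3·141 + 6·101 = 1265
  U = 209 − 2·141 + 5·1265 = 6252
Policy A (Y + 6):
  Y = 141 + 6 = 147
  J = 101
  G = 236 + 3·147 + 6·101 = 1283
  U = 209 − 2·147 + 5·1283 = 6330
ΔG = 1283 − 1265 = 18; ΔU = 6330 − 6252 = 78
Score = 4·18 + (-1)·78 = -6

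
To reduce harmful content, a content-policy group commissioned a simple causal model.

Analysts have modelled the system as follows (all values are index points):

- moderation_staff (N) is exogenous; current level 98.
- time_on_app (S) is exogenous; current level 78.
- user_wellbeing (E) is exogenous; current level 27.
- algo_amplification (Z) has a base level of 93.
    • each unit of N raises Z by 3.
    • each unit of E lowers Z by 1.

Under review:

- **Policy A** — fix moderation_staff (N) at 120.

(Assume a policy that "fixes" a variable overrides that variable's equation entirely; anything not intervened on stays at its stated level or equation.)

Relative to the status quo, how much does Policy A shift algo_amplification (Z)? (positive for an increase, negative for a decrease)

Baseline:
  N = 98
  E = 27
  Z = 93 + 3·98 − 27 = 360
Policy A (N := 120):
  N = 120
  E = 27
  Z = 93 + 3·120 − 27 = 426
Change in Z: 426 − 360 = 66

66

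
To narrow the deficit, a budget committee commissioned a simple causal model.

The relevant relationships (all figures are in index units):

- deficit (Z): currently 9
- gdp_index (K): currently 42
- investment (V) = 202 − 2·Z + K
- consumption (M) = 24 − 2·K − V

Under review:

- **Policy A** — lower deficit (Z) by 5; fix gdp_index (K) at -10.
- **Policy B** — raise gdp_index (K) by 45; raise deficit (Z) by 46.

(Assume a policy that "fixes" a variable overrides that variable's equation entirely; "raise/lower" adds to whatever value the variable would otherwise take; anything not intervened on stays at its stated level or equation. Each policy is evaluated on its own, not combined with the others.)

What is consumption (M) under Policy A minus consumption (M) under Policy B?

Policy A (Z − 5, K := -10):
  Z = 9 − 5 = 4
  K = -10
  V = 202 − 2·4 + (-10) = 184
  M = 24 − 2·(-10) − 184 = -140
Policy B (K + 45, Z + 46):
  Z = 9 + 46 = 55
  K = 42 + 45 = 87
  V = 202 − 2·55 + 87 = 179
  M = 24 − 2·87 − 179 = -329
M: -140 − (-329) = 189

189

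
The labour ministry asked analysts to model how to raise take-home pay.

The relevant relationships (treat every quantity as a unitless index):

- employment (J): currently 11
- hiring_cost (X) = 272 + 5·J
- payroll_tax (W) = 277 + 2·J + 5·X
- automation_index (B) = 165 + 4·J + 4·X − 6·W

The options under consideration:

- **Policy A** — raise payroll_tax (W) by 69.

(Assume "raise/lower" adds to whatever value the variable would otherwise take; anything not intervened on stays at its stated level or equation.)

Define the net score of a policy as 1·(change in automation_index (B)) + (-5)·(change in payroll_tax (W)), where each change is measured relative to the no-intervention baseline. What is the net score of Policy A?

-759

Baseline:
  J = 11
  X = 272 + 5·11 = 327
  W = 277 + 2·11 + 5·327 = 1934
  B = 165 + 4·11 + 4·327 − 6·1934 = -10087
Policy A (W + 69):
  J = 11
  X = 272 + 5·11 = 327
  W = 277 + 2·11 + 5·327 (+69 from intervention) = 2003
  B = 165 + 4·11 + 4·327 − 6·2003 = -10501
ΔB = -10501 − (-10087) = -414; ΔW = 2003 − 1934 = 69
Score = 1·(-414) + (-5)·69 = -759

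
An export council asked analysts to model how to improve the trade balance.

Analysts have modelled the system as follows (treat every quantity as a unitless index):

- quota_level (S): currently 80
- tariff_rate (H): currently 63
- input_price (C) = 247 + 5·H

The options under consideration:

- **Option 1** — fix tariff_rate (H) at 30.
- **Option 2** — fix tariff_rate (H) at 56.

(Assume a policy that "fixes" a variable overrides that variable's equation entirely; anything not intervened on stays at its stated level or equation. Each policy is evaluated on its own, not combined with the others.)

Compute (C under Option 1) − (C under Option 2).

-130

Option 1 (H := 30):
  H = 30
  C = 247 + 5·30 = 397
Option 2 (H := 56):
  H = 56
  C = 247 + 5·56 = 527
C: 397 − 527 = -130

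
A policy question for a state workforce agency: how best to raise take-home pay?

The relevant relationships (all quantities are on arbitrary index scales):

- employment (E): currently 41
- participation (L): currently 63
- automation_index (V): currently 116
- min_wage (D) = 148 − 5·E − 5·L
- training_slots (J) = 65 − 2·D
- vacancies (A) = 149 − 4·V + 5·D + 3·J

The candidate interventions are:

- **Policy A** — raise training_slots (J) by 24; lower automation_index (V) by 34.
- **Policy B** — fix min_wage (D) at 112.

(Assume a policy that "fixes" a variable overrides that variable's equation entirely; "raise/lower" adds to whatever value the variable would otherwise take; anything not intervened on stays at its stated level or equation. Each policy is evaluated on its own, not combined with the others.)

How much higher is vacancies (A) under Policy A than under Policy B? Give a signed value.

692

Policy A (J + 24, V − 34):
  E = 41
  L = 63
  V = 116 − 34 = 82
  D = 148 − 5·41 − 5·63 = -372
  J = 65 − 2·(-372) (+24 from intervention) = 833
  A = 149 − 4·82 + 5·(-372) + 3·833 = 460
Policy B (D := 112):
  E = 41
  L = 63
  V = 116
  D = 112
  J = 65 − 2·112 = -159
  A = 149 − 4·116 + 5·112 + 3·(-159) = -232
A: 460 − (-232) = 692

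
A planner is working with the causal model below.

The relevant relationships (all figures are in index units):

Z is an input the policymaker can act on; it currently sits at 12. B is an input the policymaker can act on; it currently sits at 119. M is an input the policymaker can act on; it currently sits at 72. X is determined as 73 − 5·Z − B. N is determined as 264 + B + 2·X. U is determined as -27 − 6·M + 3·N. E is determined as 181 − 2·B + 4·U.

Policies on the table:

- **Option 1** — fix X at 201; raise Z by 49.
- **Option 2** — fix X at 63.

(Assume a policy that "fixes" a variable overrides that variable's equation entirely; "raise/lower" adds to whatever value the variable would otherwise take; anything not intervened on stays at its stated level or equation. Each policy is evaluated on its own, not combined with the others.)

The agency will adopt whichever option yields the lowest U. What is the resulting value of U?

Option 1 (X := 201, Z + 49):
  Z = 12 + 49 = 61
  B = 119
  M = 72
  X = 201
  N = 264 + 119 + 2·201 = 785
  U = -27 − 6·72 + 3·785 = 1896
Option 2 (X := 63):
  Z = 12
  B = 119
  M = 72
  X = 63
  N = 264 + 119 + 2·63 = 509
  U = -27 − 6·72 + 3·509 = 1068
Comparing — Option 1: U=1896, Option 2: U=1068. Lowest is 1068 (Option 2).

1068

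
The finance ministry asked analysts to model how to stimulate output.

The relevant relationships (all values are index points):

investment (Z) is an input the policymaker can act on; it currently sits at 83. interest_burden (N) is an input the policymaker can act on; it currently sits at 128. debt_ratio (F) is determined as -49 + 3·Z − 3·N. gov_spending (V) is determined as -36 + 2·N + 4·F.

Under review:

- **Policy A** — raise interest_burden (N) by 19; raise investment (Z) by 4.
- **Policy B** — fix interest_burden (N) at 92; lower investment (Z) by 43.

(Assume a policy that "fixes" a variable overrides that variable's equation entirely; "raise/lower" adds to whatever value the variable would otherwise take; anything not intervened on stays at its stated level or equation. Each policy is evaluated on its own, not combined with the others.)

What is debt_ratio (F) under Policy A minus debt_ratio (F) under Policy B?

Policy A (N + 19, Z + 4):
  Z = 83 + 4 = 87
  N = 128 + 19 = 147
  F = -49 + 3·87 − 3·147 = -229
Policy B (N := 92, Z − 43):
  Z = 83 − 43 = 40
  N = 92
  F = -49 + 3·40 − 3·92 = -205
F: -229 − (-205) = -24

-24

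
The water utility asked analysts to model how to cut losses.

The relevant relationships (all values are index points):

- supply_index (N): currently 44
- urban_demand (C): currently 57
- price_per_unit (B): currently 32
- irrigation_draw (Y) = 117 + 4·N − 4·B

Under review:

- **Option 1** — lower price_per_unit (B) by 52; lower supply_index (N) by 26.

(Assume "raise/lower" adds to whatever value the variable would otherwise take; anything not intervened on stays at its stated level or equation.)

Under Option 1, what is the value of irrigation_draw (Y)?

Option 1 (B − 52, N − 26):
  N = 44 − 26 = 18
  B = 32 − 52 = -20
  Y = 117 + 4·18 − 4·(-20) = 269

269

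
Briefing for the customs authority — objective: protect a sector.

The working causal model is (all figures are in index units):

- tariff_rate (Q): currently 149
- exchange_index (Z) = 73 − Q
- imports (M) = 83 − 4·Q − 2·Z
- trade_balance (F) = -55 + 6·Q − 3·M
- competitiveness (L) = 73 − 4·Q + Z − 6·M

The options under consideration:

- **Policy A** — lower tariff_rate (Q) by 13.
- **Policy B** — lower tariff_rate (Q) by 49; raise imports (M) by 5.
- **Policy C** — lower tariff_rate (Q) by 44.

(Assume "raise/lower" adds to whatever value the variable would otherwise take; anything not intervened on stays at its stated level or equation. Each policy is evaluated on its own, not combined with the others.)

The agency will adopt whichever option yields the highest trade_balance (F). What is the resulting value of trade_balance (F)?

Policy A (Q − 13):
  Q = 149 − 13 = 136
  Z = 73 − 136 = -63
  M = 83 − 4·136 − 2·(-63) = -335
  F = -55 + 6·136 − 3·(-335) = 1766
Policy B (Q − 49, M + 5):
  Q = 149 − 49 = 100
  Z = 73 − 100 = -27
  M = 83 − 4·100 − 2·(-27) (+5 from intervention) = -258
  F = -55 + 6·100 − 3·(-258) = 1319
Policy C (Q − 44):
  Q = 149 − 44 = 105
  Z = 73 − 105 = -32
  M = 83 − 4·105 − 2·(-32) = -273
  F = -55 + 6·105 − 3·(-273) = 1394
Comparing — Policy A: F=1766, Policy B: F=1319, Policy C: F=1394. Highest is 1766 (Policy A).

1766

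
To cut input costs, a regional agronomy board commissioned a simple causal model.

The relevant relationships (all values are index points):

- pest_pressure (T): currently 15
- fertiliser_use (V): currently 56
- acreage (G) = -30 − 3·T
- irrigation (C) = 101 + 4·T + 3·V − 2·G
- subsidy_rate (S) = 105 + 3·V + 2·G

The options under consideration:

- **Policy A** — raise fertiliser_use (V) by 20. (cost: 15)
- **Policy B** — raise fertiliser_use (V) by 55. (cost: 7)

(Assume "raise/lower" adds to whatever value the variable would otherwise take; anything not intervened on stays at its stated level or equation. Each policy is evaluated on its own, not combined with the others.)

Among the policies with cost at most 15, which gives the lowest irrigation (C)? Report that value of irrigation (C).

Policy A (V + 20):
  T = 15
  V = 56 + 20 = 76
  G = -30 − 3·15 = -75
  C = 101 + 4·15 + 3·76 − 2·(-75) = 539
Policy B (V + 55):
  T = 15
  V = 56 + 55 = 111
  G = -30 − 3·15 = -75
  C = 101 + 4·15 + 3·111 − 2·(-75) = 644
Comparing — Policy A: C=539, Policy B: C=644. Lowest is 539 (Policy A).

539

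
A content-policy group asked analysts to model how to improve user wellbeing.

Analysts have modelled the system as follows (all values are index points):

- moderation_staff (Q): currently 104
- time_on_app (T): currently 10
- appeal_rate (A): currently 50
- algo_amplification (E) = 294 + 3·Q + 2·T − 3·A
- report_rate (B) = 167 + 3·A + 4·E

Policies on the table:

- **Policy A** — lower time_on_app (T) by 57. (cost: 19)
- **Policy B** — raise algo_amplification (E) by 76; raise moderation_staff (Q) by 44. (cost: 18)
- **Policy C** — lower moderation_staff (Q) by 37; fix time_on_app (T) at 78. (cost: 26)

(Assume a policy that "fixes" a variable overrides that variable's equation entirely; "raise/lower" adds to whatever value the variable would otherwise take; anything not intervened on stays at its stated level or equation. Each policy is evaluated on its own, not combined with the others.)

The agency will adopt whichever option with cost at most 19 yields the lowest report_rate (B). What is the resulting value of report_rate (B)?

1765

Policy A (T − 57):
  Q = 104
  T = 10 − 57 = -47
  A = 50
  E = 294 + 3·104 + 2·(-47) − 3·50 = 362
  B = 167 + 3·50 + 4·362 = 1765
Policy B (E + 76, Q + 44):
  Q = 104 + 44 = 148
  T = 10
  A = 50
  E = 294 + 3·148 + 2·10 − 3·50 (+76 from intervention) = 684
  B = 167 + 3·50 + 4·684 = 3053
Comparing — Policy A: B=1765, Policy B: B=3053. Lowest is 1765 (Policy A).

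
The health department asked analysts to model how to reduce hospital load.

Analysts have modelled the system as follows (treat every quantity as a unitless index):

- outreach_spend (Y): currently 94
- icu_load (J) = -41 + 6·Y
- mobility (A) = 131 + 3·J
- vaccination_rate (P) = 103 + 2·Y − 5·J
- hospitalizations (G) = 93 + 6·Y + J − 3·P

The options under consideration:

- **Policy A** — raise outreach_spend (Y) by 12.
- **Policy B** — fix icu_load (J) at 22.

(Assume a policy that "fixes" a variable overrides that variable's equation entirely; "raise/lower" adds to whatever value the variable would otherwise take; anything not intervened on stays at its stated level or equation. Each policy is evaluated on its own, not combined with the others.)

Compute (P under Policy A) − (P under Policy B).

Policy A (Y + 12):
  Y = 94 + 12 = 106
  J = -41 + 6·106 = 595
  P = 103 + 2·106 − 5·595 = -2660
Policy B (J := 22):
  Y = 94
  J = 22
  P = 103 + 2·94 − 5·22 = 181
P: -2660 − 181 = -2841

-2841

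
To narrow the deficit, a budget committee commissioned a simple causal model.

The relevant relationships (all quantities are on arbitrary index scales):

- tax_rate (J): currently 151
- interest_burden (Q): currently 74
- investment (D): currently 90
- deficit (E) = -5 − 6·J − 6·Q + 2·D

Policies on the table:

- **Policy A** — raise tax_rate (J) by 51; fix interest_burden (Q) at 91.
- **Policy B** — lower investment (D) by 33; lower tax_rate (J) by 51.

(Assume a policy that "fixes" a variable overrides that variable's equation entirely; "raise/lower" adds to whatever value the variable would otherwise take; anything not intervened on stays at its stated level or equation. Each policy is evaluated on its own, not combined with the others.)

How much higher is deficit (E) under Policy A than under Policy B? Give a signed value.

Policy A (J + 51, Q := 91):
  J = 151 + 51 = 202
  Q = 91
  D = 90
  E = -5 − 6·202 − 6·91 + 2·90 = -1583
Policy B (D − 33, J − 51):
  J = 151 − 51 = 100
  Q = 74
  D = 90 − 33 = 57
  E = -5 − 6·100 − 6·74 + 2·57 = -935
E: -1583 − (-935) = -648

-648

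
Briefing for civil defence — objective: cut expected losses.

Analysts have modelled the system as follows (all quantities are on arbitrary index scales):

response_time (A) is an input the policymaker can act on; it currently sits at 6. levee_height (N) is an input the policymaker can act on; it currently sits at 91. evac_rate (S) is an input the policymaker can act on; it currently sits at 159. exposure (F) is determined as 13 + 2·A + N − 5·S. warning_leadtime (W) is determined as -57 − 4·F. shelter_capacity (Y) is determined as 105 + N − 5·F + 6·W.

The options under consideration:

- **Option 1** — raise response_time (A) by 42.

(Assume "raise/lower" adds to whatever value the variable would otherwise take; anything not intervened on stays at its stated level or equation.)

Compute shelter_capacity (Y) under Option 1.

Option 1 (A + 42):
  A = 6 + 42 = 48
  N = 91
  S = 159
  F = 13 + 2·48 + 91 − 5·159 = -595
  W = -57 − 4·(-595) = 2323
  Y = 105 + 91 − 5·(-595) + 6·2323 = 17109

17109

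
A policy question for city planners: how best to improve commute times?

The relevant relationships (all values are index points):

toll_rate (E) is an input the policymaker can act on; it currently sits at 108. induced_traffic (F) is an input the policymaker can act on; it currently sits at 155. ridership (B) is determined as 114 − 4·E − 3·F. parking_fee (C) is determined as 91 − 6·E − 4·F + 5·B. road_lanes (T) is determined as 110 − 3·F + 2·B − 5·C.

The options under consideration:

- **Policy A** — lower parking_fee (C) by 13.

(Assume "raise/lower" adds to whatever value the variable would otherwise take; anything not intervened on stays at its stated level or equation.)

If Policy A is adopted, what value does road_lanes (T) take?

23604

Policy A (C − 13):
  E = 108
  F = 155
  B = 114 − 4·108 − 3·155 = -783
  C = 91 − 6·108 − 4·155 + 5·(-783) (−13 from intervention) = -5105
  T = 110 − 3·155 + 2·(-783) − 5·(-5105) = 23604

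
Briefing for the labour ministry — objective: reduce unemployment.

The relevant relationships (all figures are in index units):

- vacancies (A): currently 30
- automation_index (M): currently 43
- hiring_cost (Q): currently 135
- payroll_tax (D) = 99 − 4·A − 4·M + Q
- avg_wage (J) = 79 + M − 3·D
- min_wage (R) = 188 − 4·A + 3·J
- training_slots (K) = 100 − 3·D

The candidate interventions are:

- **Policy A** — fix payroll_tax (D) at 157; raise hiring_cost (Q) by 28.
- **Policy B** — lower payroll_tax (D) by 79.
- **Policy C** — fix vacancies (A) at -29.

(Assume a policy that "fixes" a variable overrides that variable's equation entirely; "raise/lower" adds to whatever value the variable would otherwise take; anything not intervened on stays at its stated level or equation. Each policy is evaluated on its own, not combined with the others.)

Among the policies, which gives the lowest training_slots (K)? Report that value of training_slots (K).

Policy A (D := 157, Q + 28):
  A = 30
  M = 43
  Q = 135 + 28 = 163
  D = 157
  K = 100 − 3·157 = -371
Policy B (D − 79):
  A = 30
  M = 43
  Q = 135
  D = 99 − 4·30 − 4·43 + 135 (−79 from intervention) = -137
  K = 100 − 3·(-137) = 511
Policy C (A := -29):
  A = -29
  M = 43
  Q = 135
  D = 99 − 4·(-29) − 4·43 + 135 = 178
  K = 100 − 3·178 = -434
Comparing — Policy A: K=-371, Policy B: K=511, Policy C: K=-434. Lowest is -434 (Policy C).

-434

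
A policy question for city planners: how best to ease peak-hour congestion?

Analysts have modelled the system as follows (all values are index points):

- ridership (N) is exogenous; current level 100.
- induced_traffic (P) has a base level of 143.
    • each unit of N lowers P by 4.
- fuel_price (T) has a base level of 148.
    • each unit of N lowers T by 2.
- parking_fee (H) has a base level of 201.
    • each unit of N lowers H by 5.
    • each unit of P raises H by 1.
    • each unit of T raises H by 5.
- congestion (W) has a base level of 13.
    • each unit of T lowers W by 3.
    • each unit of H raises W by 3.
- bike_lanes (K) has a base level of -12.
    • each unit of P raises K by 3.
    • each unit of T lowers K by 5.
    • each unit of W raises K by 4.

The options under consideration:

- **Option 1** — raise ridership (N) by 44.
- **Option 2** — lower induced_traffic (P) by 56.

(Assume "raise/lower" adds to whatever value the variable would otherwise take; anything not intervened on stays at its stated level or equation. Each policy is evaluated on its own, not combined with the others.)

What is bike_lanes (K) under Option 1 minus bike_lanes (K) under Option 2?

Option 1 (N + 44):
  N = 100 + 44 = 144
  P = 143 − 4·144 = -433
  T = 148 − 2·144 = -140
  H = 201 − 5·144 + (-433) + 5·(-140) = -1652
  W = 13 − 3·(-140) + 3·(-1652) = -4523
  K = -12 + 3·(-433) − 5·(-140) + 4·(-4523) = -18703
Option 2 (P − 56):
  N = 100
  P = 143 − 4·100 (−56 from intervention) = -313
  T = 148 − 2·100 = -52
  H = 201 − 5·100 + (-313) + 5·(-52) = -872
  W = 13 − 3·(-52) + 3·(-872) = -2447
  K = -12 + 3·(-313) − 5·(-52) + 4·(-2447) = -10479
K: -18703 − (-10479) = -8224

-8224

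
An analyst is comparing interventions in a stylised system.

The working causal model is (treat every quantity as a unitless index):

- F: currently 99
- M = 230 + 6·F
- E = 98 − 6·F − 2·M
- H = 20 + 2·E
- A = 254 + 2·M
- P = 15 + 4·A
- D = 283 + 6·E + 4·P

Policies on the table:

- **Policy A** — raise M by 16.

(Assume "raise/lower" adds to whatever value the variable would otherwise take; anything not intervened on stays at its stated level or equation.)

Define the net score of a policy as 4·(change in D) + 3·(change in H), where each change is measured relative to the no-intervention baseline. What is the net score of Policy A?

1088

Baseline:
  F = 99
  M = 230 + 6·99 = 824
  E = 98 − 6·99 − 2·824 = -2144
  H = 20 + 2·(-2144) = -4268
  A = 254 + 2·824 = 1902
  P = 15 + 4·1902 = 7623
  D = 283 + 6·(-2144) + 4·7623 = 17911
Policy A (M + 16):
  F = 99
  M = 230 + 6·99 (+16 from intervention) = 840
  E = 98 − 6·99 − 2·840 = -2176
  H = 20 + 2·(-2176) = -4332
  A = 254 + 2·840 = 1934
  P = 15 + 4·1934 = 7751
  D = 283 + 6·(-2176) + 4·7751 = 18231
ΔD = 18231 − 17911 = 320; ΔH = -4332 − (-4268) = -64
Score = 4·320 + 3·(-64) = 1088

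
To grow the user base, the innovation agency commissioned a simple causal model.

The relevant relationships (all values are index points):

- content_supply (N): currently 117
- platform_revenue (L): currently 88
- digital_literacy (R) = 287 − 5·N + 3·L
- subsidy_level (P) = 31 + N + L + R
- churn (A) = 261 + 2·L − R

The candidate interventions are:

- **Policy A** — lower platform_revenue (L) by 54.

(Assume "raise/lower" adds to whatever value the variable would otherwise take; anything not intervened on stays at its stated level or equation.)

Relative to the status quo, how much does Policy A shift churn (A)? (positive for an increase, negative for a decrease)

54

Baseline:
  N = 117
  L = 88
  R = 287 − 5·117 + 3·88 = -34
  A = 261 + 2·88 − (-34) = 471
Policy A (L − 54):
  N = 117
  L = 88 − 54 = 34
  R = 287 − 5·117 + 3·34 = -196
  A = 261 + 2·34 − (-196) = 525
Change in A: 525 − 471 = 54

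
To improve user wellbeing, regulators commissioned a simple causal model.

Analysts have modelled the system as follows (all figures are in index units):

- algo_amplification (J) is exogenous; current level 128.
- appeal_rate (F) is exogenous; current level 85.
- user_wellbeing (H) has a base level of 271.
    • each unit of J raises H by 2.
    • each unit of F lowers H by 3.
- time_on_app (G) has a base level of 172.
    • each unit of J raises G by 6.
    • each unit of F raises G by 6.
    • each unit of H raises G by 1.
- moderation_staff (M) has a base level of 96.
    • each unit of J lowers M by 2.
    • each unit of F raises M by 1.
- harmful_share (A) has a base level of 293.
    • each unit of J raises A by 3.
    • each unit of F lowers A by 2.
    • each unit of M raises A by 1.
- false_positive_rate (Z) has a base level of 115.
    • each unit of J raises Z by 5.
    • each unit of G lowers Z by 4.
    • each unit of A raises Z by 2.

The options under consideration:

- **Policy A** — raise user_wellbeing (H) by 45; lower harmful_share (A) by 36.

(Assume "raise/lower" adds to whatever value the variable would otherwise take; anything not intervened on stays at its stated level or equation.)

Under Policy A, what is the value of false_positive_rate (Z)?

-5521

Policy A (H + 45, A − 36):
  J = 128
  F = 85
  H = 271 + 2·128 − 3·85 (+45 from intervention) = 317
  G = 172 + 6·128 + 6·85 + 317 = 1767
  M = 96 − 2·128 + 85 = -75
  A = 293 + 3·128 − 2·85 + (-75) (−36 from intervention) = 396
  Z = 115 + 5·128 − 4·1767 + 2·396 = -5521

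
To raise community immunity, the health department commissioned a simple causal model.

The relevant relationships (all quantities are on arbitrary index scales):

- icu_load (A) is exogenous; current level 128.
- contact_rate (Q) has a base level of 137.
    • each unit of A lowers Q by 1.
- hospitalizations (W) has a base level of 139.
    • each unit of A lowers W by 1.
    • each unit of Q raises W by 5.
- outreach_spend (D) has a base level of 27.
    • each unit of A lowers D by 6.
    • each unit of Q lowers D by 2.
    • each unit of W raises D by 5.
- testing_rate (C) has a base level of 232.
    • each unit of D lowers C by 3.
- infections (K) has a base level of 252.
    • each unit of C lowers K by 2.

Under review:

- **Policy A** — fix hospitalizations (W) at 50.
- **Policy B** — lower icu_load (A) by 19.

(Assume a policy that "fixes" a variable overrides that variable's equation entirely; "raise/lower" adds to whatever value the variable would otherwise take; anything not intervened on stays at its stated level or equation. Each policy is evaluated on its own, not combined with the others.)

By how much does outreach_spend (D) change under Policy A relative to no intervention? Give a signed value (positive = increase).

-30

Baseline:
  A = 128
  Q = 137 − 128 = 9
  W = 139 − 128 + 5·9 = 56
  D = 27 − 6·128 − 2·9 + 5·56 = -479
Policy A (W := 50):
  A = 128
  Q = 137 − 128 = 9
  W = 50
  D = 27 − 6·128 − 2·9 + 5·50 = -509
Change in D: -509 − (-479) = -30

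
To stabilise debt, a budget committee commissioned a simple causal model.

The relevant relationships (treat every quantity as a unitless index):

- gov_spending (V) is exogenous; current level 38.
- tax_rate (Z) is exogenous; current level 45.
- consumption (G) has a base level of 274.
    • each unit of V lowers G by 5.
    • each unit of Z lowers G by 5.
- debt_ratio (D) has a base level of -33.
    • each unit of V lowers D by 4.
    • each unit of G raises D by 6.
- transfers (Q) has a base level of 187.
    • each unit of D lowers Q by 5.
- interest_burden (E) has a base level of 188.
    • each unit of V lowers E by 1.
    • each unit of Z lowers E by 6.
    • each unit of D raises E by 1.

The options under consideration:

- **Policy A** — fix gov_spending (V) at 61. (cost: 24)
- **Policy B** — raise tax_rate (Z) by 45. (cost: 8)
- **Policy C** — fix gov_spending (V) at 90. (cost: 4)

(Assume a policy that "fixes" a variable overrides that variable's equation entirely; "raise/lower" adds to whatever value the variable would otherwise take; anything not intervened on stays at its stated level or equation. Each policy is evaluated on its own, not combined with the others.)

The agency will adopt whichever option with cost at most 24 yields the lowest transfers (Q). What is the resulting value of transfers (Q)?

9252

Policy A (V := 61):
  V = 61
  Z = 45
  G = 274 − 5·61 − 5·45 = -256
  D = -33 − 4·61 + 6·(-256) = -1813
  Q = 187 − 5·(-1813) = 9252
Policy B (Z + 45):
  V = 38
  Z = 45 + 45 = 90
  G = 274 − 5·38 − 5·90 = -366
  D = -33 − 4·38 + 6·(-366) = -2381
  Q = 187 − 5·(-2381) = 12092
Policy C (V := 90):
  V = 90
  Z = 45
  G = 274 − 5·90 − 5·45 = -401
  D = -33 − 4·90 + 6·(-401) = -2799
  Q = 187 − 5·(-2799) = 14182
Comparing — Policy A: Q=9252, Policy B: Q=12092, Policy C: Q=14182. Lowest is 9252 (Policy A).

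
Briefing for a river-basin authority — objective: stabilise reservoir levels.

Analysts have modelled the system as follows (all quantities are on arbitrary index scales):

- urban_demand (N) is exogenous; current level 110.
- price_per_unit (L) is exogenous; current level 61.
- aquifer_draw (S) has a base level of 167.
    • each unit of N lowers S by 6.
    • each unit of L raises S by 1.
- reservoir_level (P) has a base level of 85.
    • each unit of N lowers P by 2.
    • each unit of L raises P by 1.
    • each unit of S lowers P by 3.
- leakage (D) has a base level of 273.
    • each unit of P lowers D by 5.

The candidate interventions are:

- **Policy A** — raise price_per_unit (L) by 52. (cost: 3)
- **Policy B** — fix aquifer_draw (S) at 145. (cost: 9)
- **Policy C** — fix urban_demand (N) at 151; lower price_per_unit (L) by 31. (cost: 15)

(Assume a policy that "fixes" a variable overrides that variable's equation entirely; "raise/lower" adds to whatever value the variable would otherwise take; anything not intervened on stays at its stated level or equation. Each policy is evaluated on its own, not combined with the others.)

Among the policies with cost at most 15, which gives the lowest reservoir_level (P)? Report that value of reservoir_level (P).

Policy A (L + 52):
  N = 110
  L = 61 + 52 = 113
  S = 167 − 6·110 + 113 = -380
  P = 85 − 2·110 + 113 − 3·(-380) = 1118
Policy B (S := 145):
  N = 110
  L = 61
  S = 145
  P = 85 − 2·110 + 61 − 3·145 = -509
Policy C (N := 151, L − 31):
  N = 151
  L = 61 − 31 = 30
  S = 167 − 6·151 + 30 = -709
  P = 85 − 2·151 + 30 − 3·(-709) = 1940
Comparing — Policy A: P=1118, Policy B: P=-509, Policy C: P=1940. Lowest is -509 (Policy B).

-509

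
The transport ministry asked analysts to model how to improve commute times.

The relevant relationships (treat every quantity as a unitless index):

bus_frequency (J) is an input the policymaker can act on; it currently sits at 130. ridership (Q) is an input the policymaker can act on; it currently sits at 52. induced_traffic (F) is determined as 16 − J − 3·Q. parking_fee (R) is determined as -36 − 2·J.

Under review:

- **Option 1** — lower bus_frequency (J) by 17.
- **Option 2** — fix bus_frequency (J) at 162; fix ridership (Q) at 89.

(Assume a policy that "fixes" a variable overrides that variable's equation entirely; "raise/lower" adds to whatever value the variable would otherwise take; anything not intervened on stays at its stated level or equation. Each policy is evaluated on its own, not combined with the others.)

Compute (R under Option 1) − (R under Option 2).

Option 1 (J − 17):
  J = 130 − 17 = 113
  R = -36 − 2·113 = -262
Option 2 (J := 162, Q := 89):
  J = 162
  R = -36 − 2·162 = -360
R: -262 − (-360) = 98

98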